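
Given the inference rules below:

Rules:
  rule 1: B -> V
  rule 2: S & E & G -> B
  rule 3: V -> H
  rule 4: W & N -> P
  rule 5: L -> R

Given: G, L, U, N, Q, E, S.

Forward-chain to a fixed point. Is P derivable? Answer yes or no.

no

[1] rule 2 [S & E & G -> B]; rule 5 [L -> R]. ⇒ new: B, R.
[2] rule 1 [B -> V]. ⇒ new: V.
[3] rule 3 [V -> H]. ⇒ new: H.
Fixed point reached. P is concluded only by rule 4; rule 4 needs W (never derived).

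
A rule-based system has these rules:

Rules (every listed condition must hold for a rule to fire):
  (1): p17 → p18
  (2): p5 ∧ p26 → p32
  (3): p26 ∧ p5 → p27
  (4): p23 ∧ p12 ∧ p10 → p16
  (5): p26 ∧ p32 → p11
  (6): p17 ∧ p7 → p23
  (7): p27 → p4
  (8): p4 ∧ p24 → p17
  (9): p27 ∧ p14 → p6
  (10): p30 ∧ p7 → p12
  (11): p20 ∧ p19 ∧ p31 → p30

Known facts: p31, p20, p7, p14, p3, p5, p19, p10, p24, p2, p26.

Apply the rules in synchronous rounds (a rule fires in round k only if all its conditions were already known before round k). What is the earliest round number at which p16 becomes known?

5

Round 1: (2) [p5 ∧ p26 → p32]; (3) [p26 ∧ p5 → p27]; (11) [p20 ∧ p19 ∧ p31 → p30]. Adds p32, p27, p30.
Round 2: (5) [p26 ∧ p32 → p11]; (7) [p27 → p4]; (9) [p27 ∧ p14 → p6]; (10) [p30 ∧ p7 → p12]. Adds p11, p4, p6, p12.
Round 3: (8) [p4 ∧ p24 → p17]. Adds p17.
Round 4: (1) [p17 → p18]; (6) [p17 ∧ p7 → p23]. Adds p18, p23.
Round 5: (4) [p23 ∧ p12 ∧ p10 → p16]. Adds p16.
p16 first appears in round 5.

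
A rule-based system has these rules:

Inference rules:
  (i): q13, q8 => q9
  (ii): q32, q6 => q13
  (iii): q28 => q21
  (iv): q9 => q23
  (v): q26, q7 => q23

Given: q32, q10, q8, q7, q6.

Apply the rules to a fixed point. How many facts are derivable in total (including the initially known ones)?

8

Round 1 fires (ii), giving q13.
Round 2 fires (i), giving q9.
Round 3 fires (iv), giving q23.
Closure: {q10, q13, q23, q32, q6, q7, q8, q9} — 8 facts.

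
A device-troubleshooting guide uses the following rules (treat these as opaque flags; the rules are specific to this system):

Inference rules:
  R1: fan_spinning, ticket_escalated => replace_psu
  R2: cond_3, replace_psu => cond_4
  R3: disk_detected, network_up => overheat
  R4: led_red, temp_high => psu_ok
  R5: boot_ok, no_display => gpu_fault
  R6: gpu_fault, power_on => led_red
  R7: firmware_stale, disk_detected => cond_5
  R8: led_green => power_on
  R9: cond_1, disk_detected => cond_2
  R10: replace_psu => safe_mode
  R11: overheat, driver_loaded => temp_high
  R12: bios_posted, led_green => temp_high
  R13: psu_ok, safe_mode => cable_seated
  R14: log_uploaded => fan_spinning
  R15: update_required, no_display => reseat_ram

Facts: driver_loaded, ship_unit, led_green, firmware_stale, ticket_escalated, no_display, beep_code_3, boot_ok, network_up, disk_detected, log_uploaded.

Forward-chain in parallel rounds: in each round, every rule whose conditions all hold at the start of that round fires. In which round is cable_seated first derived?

Round 1: R3 [disk_detected, network_up => overheat]; R5 [boot_ok, no_display => gpu_fault]; R7 [firmware_stale, disk_detected => cond_5]; R8 [led_green => power_on]; R14 [log_uploaded => fan_spinning]. New: overheat, gpu_fault, cond_5, power_on, fan_spinning.
Round 2: R1 [fan_spinning, ticket_escalated => replace_psu]; R6 [gpu_fault, power_on => led_red]; R11 [overheat, driver_loaded => temp_high]. New: replace_psu, led_red, temp_high.
Round 3: R4 [led_red, temp_high => psu_ok]; R10 [replace_psu => safe_mode]. New: psu_ok, safe_mode.
Round 4: R13 [psu_ok, safe_mode => cable_seated]. New: cable_seated.
cable_seated first appears in round 4.

4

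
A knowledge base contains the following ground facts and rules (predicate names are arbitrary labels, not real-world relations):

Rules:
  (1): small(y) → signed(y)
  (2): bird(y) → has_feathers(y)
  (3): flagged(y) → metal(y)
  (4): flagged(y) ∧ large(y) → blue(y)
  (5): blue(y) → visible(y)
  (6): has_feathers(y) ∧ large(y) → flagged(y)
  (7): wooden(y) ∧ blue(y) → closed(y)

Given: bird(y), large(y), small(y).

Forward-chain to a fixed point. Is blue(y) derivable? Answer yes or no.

yes

Round 1 fires (1), (2), giving signed(y), has_feathers(y).
Round 2 fires (6), giving flagged(y).
Round 3 fires (3), (4), giving metal(y), blue(y).
Round 4 fires (5), giving visible(y).
blue(y) appears in round 3, so it is derivable.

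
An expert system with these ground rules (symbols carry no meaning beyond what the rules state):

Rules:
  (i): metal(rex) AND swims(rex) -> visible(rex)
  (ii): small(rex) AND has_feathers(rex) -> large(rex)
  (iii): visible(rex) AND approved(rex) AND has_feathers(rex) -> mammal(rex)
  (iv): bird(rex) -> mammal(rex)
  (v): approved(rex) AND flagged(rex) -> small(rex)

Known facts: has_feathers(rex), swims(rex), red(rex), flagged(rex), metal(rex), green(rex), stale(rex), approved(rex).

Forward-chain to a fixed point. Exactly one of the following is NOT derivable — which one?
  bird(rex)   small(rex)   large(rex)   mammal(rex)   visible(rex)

bird(rex)

[1] (i) [metal(rex) AND swims(rex) -> visible(rex)]; (v) [approved(rex) AND flagged(rex) -> small(rex)]. ⇒ new: visible(rex), small(rex).
[2] (ii) [small(rex) AND has_feathers(rex) -> large(rex)]; (iii) [visible(rex) AND approved(rex) AND has_feathers(rex) -> mammal(rex)]. ⇒ new: large(rex), mammal(rex).
Derived: large(rex) (round 2), small(rex) (round 1), mammal(rex) (round 2), visible(rex) (round 1). bird(rex) never appears in any round.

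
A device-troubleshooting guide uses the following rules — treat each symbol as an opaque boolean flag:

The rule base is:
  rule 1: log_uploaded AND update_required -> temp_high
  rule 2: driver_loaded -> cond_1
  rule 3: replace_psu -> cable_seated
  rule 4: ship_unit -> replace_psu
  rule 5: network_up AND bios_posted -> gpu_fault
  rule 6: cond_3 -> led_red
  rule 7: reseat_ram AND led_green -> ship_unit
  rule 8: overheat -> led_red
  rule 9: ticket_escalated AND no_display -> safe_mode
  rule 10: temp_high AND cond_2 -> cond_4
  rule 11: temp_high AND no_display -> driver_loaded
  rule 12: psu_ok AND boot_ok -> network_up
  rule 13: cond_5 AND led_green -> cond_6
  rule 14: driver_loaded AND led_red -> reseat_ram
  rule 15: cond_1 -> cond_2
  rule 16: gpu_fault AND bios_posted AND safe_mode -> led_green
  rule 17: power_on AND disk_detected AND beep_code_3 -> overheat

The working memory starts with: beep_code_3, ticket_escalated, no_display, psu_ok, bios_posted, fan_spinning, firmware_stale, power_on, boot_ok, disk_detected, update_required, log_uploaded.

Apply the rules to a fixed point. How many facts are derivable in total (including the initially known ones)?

[1] rule 1 [log_uploaded AND update_required -> temp_high]; rule 9 [ticket_escalated AND no_display -> safe_mode]; rule 12 [psu_ok AND boot_ok -> network_up]; rule 17 [power_on AND disk_detected AND beep_code_3 -> overheat]. ⇒ new: temp_high, safe_mode, network_up, overheat.
[2] rule 5 [network_up AND bios_posted -> gpu_fault]; rule 8 [overheat -> led_red]; rule 11 [temp_high AND no_display -> driver_loaded]. ⇒ new: gpu_fault, led_red, driver_loaded.
[3] rule 2 [driver_loaded -> cond_1]; rule 14 [driver_loaded AND led_red -> reseat_ram]; rule 16 [gpu_fault AND bios_posted AND safe_mode -> led_green]. ⇒ new: cond_1, reseat_ram, led_green.
[4] rule 7 [reseat_ram AND led_green -> ship_unit]; rule 15 [cond_1 -> cond_2]. ⇒ new: ship_unit, cond_2.
[5] rule 4 [ship_unit -> replace_psu]; rule 10 [temp_high AND cond_2 -> cond_4]. ⇒ new: replace_psu, cond_4.
[6] rule 3 [replace_psu -> cable_seated]. ⇒ new: cable_seated.
Closure: {beep_code_3, bios_posted, boot_ok, cable_seated, cond_1, cond_2, cond_4, disk_detected, driver_loaded, fan_spinning, firmware_stale, gpu_fault, led_green, led_red, log_uploaded, network_up, no_display, overheat, power_on, psu_ok, replace_psu, reseat_ram, safe_mode, ship_unit, temp_high, ticket_escalated, update_required} — 27 facts.

27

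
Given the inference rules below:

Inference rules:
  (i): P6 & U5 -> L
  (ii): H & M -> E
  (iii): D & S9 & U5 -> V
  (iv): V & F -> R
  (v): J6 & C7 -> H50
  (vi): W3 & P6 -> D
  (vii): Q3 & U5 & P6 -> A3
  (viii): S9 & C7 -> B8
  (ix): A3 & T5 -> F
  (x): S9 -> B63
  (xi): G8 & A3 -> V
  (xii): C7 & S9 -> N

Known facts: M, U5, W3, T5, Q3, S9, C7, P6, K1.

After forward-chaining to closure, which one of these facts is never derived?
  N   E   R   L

Round 1 — (i), (vi), (vii), (viii), (x), (xii), derive L, D, A3, B8, B63, N.
Round 2 — (iii), (ix), derive V, F.
Round 3 — (iv), derive R.
Derived: L (round 1), R (round 3), N (round 1). E never appears in any round.

E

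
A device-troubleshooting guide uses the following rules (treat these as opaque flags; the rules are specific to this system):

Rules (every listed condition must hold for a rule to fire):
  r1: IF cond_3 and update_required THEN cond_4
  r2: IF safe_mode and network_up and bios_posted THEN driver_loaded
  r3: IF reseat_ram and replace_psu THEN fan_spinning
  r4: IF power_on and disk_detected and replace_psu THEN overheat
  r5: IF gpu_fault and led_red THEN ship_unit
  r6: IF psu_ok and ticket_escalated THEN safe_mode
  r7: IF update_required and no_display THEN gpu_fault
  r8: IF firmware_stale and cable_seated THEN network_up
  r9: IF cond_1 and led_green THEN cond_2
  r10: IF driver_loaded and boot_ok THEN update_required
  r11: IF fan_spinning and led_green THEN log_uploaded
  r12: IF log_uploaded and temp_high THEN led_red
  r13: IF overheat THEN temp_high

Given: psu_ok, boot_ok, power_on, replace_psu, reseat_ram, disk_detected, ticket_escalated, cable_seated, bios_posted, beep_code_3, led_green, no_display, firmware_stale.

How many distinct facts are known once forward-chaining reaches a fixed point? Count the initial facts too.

24

[1] r3 [IF reseat_ram and replace_psu THEN fan_spinning]; r4 [IF power_on and disk_detected and replace_psu THEN overheat]; r6 [IF psu_ok and ticket_escalated THEN safe_mode]; r8 [IF firmware_stale and cable_seated THEN network_up]. ⇒ new: fan_spinning, overheat, safe_mode, network_up.
[2] r2 [IF safe_mode and network_up and bios_posted THEN driver_loaded]; r11 [IF fan_spinning and led_green THEN log_uploaded]; r13 [IF overheat THEN temp_high]. ⇒ new: driver_loaded, log_uploaded, temp_high.
[3] r10 [IF driver_loaded and boot_ok THEN update_required]; r12 [IF log_uploaded and temp_high THEN led_red]. ⇒ new: update_required, led_red.
[4] r7 [IF update_required and no_display THEN gpu_fault]. ⇒ new: gpu_fault.
[5] r5 [IF gpu_fault and led_red THEN ship_unit]. ⇒ new: ship_unit.
Closure: {beep_code_3, bios_posted, boot_ok, cable_seated, disk_detected, driver_loaded, fan_spinning, firmware_stale, gpu_fault, led_green, led_red, log_uploaded, network_up, no_display, overheat, power_on, psu_ok, replace_psu, reseat_ram, safe_mode, ship_unit, temp_high, ticket_escalated, update_required} — 24 facts.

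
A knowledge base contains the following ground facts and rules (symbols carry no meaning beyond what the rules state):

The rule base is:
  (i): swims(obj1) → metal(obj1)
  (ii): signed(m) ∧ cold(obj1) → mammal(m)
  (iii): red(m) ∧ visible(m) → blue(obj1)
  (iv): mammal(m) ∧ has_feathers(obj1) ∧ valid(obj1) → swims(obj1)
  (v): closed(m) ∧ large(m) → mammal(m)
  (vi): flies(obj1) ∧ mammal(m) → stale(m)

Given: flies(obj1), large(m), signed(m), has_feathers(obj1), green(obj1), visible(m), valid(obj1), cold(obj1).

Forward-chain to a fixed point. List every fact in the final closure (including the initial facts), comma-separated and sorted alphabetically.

cold(obj1), flies(obj1), green(obj1), has_feathers(obj1), large(m), mammal(m), metal(obj1), signed(m), stale(m), swims(obj1), valid(obj1), visible(m)

[1] (ii) [signed(m) ∧ cold(obj1) → mammal(m)]. ⇒ new: mammal(m).
[2] (iv) [mammal(m) ∧ has_feathers(obj1) ∧ valid(obj1) → swims(obj1)]; (vi) [flies(obj1) ∧ mammal(m) → stale(m)]. ⇒ new: swims(obj1), stale(m).
[3] (i) [swims(obj1) → metal(obj1)]. ⇒ new: metal(obj1).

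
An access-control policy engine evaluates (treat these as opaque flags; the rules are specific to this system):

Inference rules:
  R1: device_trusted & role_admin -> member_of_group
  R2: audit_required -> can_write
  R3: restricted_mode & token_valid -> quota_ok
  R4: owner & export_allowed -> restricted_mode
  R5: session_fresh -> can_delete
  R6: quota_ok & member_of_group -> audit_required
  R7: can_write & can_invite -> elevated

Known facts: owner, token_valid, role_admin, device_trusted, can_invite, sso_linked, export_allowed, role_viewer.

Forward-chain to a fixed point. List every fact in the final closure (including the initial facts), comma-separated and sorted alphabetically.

audit_required, can_invite, can_write, device_trusted, elevated, export_allowed, member_of_group, owner, quota_ok, restricted_mode, role_admin, role_viewer, sso_linked, token_valid

Round 1 — R1, R4, derive member_of_group, restricted_mode.
Round 2 — R3, derive quota_ok.
Round 3 — R6, derive audit_required.
Round 4 — R2, derive can_write.
Round 5 — R7, derive elevated.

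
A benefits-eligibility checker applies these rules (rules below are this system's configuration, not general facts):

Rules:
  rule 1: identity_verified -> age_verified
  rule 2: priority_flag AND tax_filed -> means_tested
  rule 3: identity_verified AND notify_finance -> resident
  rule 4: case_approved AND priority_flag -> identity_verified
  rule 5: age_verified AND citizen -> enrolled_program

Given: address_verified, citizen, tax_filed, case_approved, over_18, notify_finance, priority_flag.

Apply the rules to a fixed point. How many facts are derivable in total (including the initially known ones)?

Round 1 — rule 2, rule 4, derive means_tested, identity_verified.
Round 2 — rule 1, rule 3, derive age_verified, resident.
Round 3 — rule 5, derive enrolled_program.
Closure: {address_verified, age_verified, case_approved, citizen, enrolled_program, identity_verified, means_tested, notify_finance, over_18, priority_flag, resident, tax_filed} — 12 facts.

12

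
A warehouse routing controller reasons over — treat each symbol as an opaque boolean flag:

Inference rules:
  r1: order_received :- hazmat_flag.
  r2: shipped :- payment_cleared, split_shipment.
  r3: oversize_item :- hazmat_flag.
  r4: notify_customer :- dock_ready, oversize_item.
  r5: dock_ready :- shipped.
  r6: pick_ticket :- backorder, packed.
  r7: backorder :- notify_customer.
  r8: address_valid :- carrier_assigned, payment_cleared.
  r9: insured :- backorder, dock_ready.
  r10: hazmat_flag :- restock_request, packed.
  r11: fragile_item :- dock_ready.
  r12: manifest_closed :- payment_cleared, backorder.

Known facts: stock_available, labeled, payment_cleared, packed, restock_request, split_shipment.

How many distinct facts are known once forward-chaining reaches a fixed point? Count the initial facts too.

Round 1 — r2, r10, derive shipped, hazmat_flag.
Round 2 — r1, r3, r5, derive order_received, oversize_item, dock_ready.
Round 3 — r4, r11, derive notify_customer, fragile_item.
Round 4 — r7, derive backorder.
Round 5 — r6, r9, r12, derive pick_ticket, insured, manifest_closed.
Closure: {backorder, dock_ready, fragile_item, hazmat_flag, insured, labeled, manifest_closed, notify_customer, order_received, oversize_item, packed, payment_cleared, pick_ticket, restock_request, shipped, split_shipment, stock_available} — 17 facts.

17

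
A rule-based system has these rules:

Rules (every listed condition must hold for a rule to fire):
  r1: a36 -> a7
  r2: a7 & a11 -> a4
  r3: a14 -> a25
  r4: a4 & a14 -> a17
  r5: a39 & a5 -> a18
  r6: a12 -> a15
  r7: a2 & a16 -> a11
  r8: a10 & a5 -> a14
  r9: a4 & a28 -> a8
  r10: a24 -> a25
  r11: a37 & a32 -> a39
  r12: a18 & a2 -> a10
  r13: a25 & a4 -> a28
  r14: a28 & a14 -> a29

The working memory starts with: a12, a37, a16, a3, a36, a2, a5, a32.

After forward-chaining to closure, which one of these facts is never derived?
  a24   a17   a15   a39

Round 1: r1 [a36 -> a7]; r6 [a12 -> a15]; r7 [a2 & a16 -> a11]; r11 [a37 & a32 -> a39]. New: a7, a15, a11, a39.
Round 2: r2 [a7 & a11 -> a4]; r5 [a39 & a5 -> a18]. New: a4, a18.
Round 3: r12 [a18 & a2 -> a10]. New: a10.
Round 4: r8 [a10 & a5 -> a14]. New: a14.
Round 5: r3 [a14 -> a25]; r4 [a4 & a14 -> a17]. New: a25, a17.
Round 6: r13 [a25 & a4 -> a28]. New: a28.
Round 7: r9 [a4 & a28 -> a8]; r14 [a28 & a14 -> a29]. New: a8, a29.
Derived: a17 (round 5), a39 (round 1), a15 (round 1). a24 never appears in any round.

a24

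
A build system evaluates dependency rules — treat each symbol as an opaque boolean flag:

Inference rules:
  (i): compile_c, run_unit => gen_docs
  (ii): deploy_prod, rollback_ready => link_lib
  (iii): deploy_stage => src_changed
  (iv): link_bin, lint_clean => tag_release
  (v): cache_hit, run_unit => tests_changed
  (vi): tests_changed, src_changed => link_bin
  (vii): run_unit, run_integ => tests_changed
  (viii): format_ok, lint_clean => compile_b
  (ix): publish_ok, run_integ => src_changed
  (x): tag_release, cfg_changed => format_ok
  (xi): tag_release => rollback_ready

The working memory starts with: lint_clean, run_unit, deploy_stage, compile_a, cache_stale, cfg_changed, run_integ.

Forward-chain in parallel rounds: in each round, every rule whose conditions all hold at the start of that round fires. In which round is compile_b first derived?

5

Round 1 fires (iii), (vii), giving src_changed, tests_changed.
Round 2 fires (vi), giving link_bin.
Round 3 fires (iv), giving tag_release.
Round 4 fires (x), (xi), giving format_ok, rollback_ready.
Round 5 fires (viii), giving compile_b.
compile_b first appears in round 5.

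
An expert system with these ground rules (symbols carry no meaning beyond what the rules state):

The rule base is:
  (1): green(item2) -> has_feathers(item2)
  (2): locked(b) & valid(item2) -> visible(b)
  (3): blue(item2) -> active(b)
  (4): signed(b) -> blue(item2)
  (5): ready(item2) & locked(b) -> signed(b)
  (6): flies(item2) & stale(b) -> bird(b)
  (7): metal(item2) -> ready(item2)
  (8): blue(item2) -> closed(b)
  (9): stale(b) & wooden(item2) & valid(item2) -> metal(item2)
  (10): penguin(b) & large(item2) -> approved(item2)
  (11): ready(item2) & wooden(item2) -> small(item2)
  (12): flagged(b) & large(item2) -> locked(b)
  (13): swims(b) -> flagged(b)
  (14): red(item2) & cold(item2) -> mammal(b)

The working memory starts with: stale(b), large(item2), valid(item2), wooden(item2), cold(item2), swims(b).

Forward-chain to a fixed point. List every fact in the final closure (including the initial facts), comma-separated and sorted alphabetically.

active(b), blue(item2), closed(b), cold(item2), flagged(b), large(item2), locked(b), metal(item2), ready(item2), signed(b), small(item2), stale(b), swims(b), valid(item2), visible(b), wooden(item2)

[1] (9) [stale(b) & wooden(item2) & valid(item2) -> metal(item2)]; (13) [swims(b) -> flagged(b)]. ⇒ new: metal(item2), flagged(b).
[2] (7) [metal(item2) -> ready(item2)]; (12) [flagged(b) & large(item2) -> locked(b)]. ⇒ new: ready(item2), locked(b).
[3] (2) [locked(b) & valid(item2) -> visible(b)]; (5) [ready(item2) & locked(b) -> signed(b)]; (11) [ready(item2) & wooden(item2) -> small(item2)]. ⇒ new: visible(b), signed(b), small(item2).
[4] (4) [signed(b) -> blue(item2)]. ⇒ new: blue(item2).
[5] (3) [blue(item2) -> active(b)]; (8) [blue(item2) -> closed(b)]. ⇒ new: active(b), closed(b).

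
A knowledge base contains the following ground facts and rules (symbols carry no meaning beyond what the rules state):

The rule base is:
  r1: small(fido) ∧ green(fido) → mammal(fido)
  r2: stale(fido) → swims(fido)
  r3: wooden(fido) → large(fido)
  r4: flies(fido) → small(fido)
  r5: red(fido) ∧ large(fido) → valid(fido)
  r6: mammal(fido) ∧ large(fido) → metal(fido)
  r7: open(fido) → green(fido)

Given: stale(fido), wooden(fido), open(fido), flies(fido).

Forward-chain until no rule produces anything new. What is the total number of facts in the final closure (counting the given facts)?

10

Round 1 fires r2, r3, r4, r7, giving swims(fido), large(fido), small(fido), green(fido).
Round 2 fires r1, giving mammal(fido).
Round 3 fires r6, giving metal(fido).
Closure: {flies(fido), green(fido), large(fido), mammal(fido), metal(fido), open(fido), small(fido), stale(fido), swims(fido), wooden(fido)} — 10 facts.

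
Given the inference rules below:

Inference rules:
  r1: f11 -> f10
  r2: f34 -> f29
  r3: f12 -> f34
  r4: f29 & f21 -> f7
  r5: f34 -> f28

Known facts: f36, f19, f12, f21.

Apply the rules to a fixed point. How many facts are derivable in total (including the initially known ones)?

8

Round 1 fires r3, giving f34.
Round 2 fires r2, r5, giving f29, f28.
Round 3 fires r4, giving f7.
Closure: {f12, f19, f21, f28, f29, f34, f36, f7} — 8 facts.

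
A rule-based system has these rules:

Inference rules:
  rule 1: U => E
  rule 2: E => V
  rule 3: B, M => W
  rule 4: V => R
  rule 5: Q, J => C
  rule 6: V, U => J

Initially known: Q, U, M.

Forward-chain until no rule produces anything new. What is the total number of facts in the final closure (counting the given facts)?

[1] rule 1 [U => E]. ⇒ new: E.
[2] rule 2 [E => V]. ⇒ new: V.
[3] rule 4 [V => R]; rule 6 [V, U => J]. ⇒ new: R, J.
[4] rule 5 [Q, J => C]. ⇒ new: C.
Closure: {C, E, J, M, Q, R, U, V} — 8 facts.

8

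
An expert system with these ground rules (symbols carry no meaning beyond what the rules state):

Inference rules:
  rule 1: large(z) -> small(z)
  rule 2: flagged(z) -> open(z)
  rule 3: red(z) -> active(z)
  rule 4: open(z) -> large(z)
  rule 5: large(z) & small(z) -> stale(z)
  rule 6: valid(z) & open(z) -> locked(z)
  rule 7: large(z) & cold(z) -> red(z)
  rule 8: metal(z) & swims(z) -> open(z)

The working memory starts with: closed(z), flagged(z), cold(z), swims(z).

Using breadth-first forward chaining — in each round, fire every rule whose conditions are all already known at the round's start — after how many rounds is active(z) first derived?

4

Round 1 — rule 2, derive open(z).
Round 2 — rule 4, derive large(z).
Round 3 — rule 1, rule 7, derive small(z), red(z).
Round 4 — rule 3, rule 5, derive active(z), stale(z).
active(z) first appears in round 4.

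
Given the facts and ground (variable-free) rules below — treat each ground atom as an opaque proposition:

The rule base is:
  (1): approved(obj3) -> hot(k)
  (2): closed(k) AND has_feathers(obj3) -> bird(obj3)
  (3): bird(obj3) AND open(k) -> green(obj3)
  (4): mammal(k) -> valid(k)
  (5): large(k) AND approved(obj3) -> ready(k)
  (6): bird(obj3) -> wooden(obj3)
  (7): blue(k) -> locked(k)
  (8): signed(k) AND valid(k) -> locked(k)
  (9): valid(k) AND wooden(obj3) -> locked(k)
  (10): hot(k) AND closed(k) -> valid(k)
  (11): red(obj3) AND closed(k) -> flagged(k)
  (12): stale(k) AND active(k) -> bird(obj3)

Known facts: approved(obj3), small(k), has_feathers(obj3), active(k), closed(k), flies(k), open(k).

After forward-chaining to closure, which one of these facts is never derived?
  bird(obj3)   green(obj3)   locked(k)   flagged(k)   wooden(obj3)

flagged(k)

Round 1: (1) [approved(obj3) -> hot(k)]; (2) [closed(k) AND has_feathers(obj3) -> bird(obj3)]. Adds hot(k), bird(obj3).
Round 2: (3) [bird(obj3) AND open(k) -> green(obj3)]; (6) [bird(obj3) -> wooden(obj3)]; (10) [hot(k) AND closed(k) -> valid(k)]. Adds green(obj3), wooden(obj3), valid(k).
Round 3: (9) [valid(k) AND wooden(obj3) -> locked(k)]. Adds locked(k).
Derived: wooden(obj3) (round 2), locked(k) (round 3), bird(obj3) (round 1), green(obj3) (round 2). flagged(k) never appears in any round.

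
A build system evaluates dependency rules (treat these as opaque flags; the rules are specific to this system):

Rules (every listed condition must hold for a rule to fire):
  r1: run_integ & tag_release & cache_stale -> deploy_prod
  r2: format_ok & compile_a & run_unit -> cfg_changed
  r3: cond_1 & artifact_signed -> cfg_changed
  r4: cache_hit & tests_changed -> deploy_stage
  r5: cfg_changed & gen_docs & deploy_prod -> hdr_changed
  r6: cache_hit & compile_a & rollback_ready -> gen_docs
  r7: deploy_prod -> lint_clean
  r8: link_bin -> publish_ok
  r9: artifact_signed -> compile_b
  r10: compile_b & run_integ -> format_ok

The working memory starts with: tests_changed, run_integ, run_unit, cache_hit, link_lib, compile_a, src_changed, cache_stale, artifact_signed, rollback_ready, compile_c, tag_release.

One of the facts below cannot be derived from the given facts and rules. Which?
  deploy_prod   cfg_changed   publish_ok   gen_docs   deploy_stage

publish_ok

Round 1 fires r1, r4, r6, r9, giving deploy_prod, deploy_stage, gen_docs, compile_b.
Round 2 fires r7, r10, giving lint_clean, format_ok.
Round 3 fires r2, giving cfg_changed.
Round 4 fires r5, giving hdr_changed.
Derived: deploy_stage (round 1), deploy_prod (round 1), gen_docs (round 1), cfg_changed (round 3). publish_ok never appears in any round.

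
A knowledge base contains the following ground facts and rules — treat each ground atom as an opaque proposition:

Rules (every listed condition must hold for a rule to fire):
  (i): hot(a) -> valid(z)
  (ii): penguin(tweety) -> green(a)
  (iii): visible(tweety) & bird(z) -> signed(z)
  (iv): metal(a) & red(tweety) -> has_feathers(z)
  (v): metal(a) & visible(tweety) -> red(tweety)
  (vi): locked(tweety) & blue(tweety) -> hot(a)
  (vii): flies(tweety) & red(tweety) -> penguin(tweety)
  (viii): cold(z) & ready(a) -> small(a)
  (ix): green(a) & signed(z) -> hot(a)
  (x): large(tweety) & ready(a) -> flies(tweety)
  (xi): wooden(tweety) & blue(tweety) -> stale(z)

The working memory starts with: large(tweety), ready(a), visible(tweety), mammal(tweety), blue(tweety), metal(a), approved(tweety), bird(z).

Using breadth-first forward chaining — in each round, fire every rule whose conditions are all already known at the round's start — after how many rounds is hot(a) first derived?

Round 1 fires (iii), (v), (x), giving signed(z), red(tweety), flies(tweety).
Round 2 fires (iv), (vii), giving has_feathers(z), penguin(tweety).
Round 3 fires (ii), giving green(a).
Round 4 fires (ix), giving hot(a).
hot(a) first appears in round 4.

4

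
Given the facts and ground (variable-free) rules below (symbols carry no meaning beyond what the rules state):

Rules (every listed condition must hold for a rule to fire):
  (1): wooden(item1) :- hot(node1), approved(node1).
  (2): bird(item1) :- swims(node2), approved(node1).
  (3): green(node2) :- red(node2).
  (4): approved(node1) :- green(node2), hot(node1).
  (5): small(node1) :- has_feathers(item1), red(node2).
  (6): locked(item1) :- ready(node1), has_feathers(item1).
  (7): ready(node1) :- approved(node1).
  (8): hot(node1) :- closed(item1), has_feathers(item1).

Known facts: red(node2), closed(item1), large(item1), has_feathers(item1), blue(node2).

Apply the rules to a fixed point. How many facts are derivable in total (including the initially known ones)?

12

Round 1 fires (3), (5), (8), giving green(node2), small(node1), hot(node1).
Round 2 fires (4), giving approved(node1).
Round 3 fires (1), (7), giving wooden(item1), ready(node1).
Round 4 fires (6), giving locked(item1).
Closure: {approved(node1), blue(node2), closed(item1), green(node2), has_feathers(item1), hot(node1), large(item1), locked(item1), ready(node1), red(node2), small(node1), wooden(item1)} — 12 facts.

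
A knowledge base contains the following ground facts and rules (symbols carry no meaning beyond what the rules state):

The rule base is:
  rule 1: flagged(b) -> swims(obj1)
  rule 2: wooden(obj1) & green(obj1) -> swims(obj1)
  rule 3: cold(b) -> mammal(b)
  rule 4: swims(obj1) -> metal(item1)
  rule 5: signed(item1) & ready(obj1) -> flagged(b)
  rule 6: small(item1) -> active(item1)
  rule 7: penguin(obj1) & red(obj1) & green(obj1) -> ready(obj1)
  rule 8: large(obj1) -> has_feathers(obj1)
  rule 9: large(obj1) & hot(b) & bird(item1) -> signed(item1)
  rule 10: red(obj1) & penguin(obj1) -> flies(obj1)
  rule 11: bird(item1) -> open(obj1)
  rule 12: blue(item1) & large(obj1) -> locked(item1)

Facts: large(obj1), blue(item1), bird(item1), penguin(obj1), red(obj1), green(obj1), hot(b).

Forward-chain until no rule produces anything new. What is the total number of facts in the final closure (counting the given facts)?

[1] rule 7 [penguin(obj1) & red(obj1) & green(obj1) -> ready(obj1)]; rule 8 [large(obj1) -> has_feathers(obj1)]; rule 9 [large(obj1) & hot(b) & bird(item1) -> signed(item1)]; rule 10 [red(obj1) & penguin(obj1) -> flies(obj1)]; rule 11 [bird(item1) -> open(obj1)]; rule 12 [blue(item1) & large(obj1) -> locked(item1)]. ⇒ new: ready(obj1), has_feathers(obj1), signed(item1), flies(obj1), open(obj1), locked(item1).
[2] rule 5 [signed(item1) & ready(obj1) -> flagged(b)]. ⇒ new: flagged(b).
[3] rule 1 [flagged(b) -> swims(obj1)]. ⇒ new: swims(obj1).
[4] rule 4 [swims(obj1) -> metal(item1)]. ⇒ new: metal(item1).
Closure: {bird(item1), blue(item1), flagged(b), flies(obj1), green(obj1), has_feathers(obj1), hot(b), large(obj1), locked(item1), metal(item1), open(obj1), penguin(obj1), ready(obj1), red(obj1), signed(item1), swims(obj1)} — 16 facts.

16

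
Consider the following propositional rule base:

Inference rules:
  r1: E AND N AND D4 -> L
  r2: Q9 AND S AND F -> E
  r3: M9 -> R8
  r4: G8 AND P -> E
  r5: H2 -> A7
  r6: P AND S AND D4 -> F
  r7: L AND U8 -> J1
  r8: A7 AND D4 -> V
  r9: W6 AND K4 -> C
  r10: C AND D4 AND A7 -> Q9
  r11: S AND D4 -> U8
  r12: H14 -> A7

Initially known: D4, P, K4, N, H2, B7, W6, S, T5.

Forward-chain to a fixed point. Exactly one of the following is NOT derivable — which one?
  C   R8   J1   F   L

Round 1 fires r5, r6, r9, r11, giving A7, F, C, U8.
Round 2 fires r8, r10, giving V, Q9.
Round 3 fires r2, giving E.
Round 4 fires r1, giving L.
Round 5 fires r7, giving J1.
Derived: J1 (round 5), L (round 4), F (round 1), C (round 1). R8 never appears in any round.

R8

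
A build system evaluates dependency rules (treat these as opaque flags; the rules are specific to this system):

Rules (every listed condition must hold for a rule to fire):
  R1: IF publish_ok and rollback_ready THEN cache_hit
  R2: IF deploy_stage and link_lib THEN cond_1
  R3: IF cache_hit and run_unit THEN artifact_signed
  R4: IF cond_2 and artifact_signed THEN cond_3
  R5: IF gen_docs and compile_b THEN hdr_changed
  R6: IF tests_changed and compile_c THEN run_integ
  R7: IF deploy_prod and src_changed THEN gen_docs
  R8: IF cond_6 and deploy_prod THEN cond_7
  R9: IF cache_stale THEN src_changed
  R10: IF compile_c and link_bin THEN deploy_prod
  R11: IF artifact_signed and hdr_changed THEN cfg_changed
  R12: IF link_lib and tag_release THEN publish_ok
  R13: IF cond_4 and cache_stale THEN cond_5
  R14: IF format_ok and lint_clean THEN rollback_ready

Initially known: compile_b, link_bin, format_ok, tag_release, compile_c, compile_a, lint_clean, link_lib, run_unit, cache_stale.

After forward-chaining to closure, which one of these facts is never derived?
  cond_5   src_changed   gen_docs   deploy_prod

cond_5

Round 1: R9 [IF cache_stale THEN src_changed]; R10 [IF compile_c and link_bin THEN deploy_prod]; R12 [IF link_lib and tag_release THEN publish_ok]; R14 [IF format_ok and lint_clean THEN rollback_ready]. New: src_changed, deploy_prod, publish_ok, rollback_ready.
Round 2: R1 [IF publish_ok and rollback_ready THEN cache_hit]; R7 [IF deploy_prod and src_changed THEN gen_docs]. New: cache_hit, gen_docs.
Round 3: R3 [IF cache_hit and run_unit THEN artifact_signed]; R5 [IF gen_docs and compile_b THEN hdr_changed]. New: artifact_signed, hdr_changed.
Round 4: R11 [IF artifact_signed and hdr_changed THEN cfg_changed]. New: cfg_changed.
Derived: src_changed (round 1), gen_docs (round 2), deploy_prod (round 1). cond_5 never appears in any round.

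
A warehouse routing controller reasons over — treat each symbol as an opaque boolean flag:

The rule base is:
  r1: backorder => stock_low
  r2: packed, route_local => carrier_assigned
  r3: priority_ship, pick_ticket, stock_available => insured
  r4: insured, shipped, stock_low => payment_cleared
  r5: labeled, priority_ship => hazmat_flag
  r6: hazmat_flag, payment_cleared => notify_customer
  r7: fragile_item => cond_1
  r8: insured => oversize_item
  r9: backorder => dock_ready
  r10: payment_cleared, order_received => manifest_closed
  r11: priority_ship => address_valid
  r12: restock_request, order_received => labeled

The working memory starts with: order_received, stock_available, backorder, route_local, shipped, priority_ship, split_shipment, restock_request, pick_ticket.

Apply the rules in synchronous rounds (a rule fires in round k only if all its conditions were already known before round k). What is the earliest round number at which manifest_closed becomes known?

3

Round 1 — r1, r3, r9, r11, r12, derive stock_low, insured, dock_ready, address_valid, labeled.
Round 2 — r4, r5, r8, derive payment_cleared, hazmat_flag, oversize_item.
Round 3 — r6, r10, derive notify_customer, manifest_closed.
manifest_closed first appears in round 3.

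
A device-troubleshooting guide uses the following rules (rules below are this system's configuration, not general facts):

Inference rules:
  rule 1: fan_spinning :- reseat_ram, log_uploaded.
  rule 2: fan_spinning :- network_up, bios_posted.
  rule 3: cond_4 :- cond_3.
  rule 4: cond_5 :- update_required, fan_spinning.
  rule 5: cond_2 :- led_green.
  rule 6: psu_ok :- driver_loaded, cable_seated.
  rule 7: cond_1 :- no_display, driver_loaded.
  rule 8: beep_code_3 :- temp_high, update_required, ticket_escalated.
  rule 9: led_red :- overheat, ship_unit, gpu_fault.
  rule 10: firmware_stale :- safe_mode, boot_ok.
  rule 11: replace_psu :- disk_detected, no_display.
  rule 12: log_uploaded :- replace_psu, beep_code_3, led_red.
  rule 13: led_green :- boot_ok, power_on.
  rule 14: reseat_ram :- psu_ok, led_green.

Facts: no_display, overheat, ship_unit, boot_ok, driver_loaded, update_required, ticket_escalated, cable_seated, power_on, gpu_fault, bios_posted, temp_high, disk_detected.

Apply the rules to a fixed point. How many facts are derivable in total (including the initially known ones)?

24

Round 1: rule 6 [psu_ok :- driver_loaded, cable_seated.]; rule 7 [cond_1 :- no_display, driver_loaded.]; rule 8 [beep_code_3 :- temp_high, update_required, ticket_escalated.]; rule 9 [led_red :- overheat, ship_unit, gpu_fault.]; rule 11 [replace_psu :- disk_detected, no_display.]; rule 13 [led_green :- boot_ok, power_on.]. New: psu_ok, cond_1, beep_code_3, led_red, replace_psu, led_green.
Round 2: rule 5 [cond_2 :- led_green.]; rule 12 [log_uploaded :- replace_psu, beep_code_3, led_red.]; rule 14 [reseat_ram :- psu_ok, led_green.]. New: cond_2, log_uploaded, reseat_ram.
Round 3: rule 1 [fan_spinning :- reseat_ram, log_uploaded.]. New: fan_spinning.
Round 4: rule 4 [cond_5 :- update_required, fan_spinning.]. New: cond_5.
Closure: {beep_code_3, bios_posted, boot_ok, cable_seated, cond_1, cond_2, cond_5, disk_detected, driver_loaded, fan_spinning, gpu_fault, led_green, led_red, log_uploaded, no_display, overheat, power_on, psu_ok, replace_psu, reseat_ram, ship_unit, temp_high, ticket_escalated, update_required} — 24 facts.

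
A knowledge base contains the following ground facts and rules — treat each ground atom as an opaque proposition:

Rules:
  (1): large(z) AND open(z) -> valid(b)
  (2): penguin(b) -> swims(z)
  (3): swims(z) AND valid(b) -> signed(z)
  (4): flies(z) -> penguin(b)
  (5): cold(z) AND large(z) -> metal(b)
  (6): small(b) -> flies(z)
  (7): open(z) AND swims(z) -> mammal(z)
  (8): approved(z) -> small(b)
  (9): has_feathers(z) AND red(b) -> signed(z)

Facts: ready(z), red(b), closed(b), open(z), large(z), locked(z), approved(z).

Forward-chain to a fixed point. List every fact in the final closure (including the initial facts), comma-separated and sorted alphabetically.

approved(z), closed(b), flies(z), large(z), locked(z), mammal(z), open(z), penguin(b), ready(z), red(b), signed(z), small(b), swims(z), valid(b)

Round 1 — (1), (8), derive valid(b), small(b).
Round 2 — (6), derive flies(z).
Round 3 — (4), derive penguin(b).
Round 4 — (2), derive swims(z).
Round 5 — (3), (7), derive signed(z), mammal(z).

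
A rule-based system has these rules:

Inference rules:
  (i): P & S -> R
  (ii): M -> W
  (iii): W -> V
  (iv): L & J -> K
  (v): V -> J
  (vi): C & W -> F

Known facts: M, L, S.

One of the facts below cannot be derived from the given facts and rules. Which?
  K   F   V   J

F

Round 1 fires (ii), giving W.
Round 2 fires (iii), giving V.
Round 3 fires (v), giving J.
Round 4 fires (iv), giving K.
Derived: K (round 4), J (round 3), V (round 2). F never appears in any round.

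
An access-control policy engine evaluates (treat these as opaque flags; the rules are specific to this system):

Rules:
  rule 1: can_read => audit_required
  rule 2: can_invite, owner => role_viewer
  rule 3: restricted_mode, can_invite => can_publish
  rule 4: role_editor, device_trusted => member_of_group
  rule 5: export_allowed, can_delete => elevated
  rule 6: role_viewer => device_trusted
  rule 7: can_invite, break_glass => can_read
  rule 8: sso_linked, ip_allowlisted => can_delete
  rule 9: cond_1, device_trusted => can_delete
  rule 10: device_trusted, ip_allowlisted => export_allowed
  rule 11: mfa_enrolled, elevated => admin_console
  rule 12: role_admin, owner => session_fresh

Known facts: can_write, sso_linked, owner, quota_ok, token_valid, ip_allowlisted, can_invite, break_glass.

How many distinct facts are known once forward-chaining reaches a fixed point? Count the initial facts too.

15

Round 1 fires rule 2, rule 7, rule 8, giving role_viewer, can_read, can_delete.
Round 2 fires rule 1, rule 6, giving audit_required, device_trusted.
Round 3 fires rule 10, giving export_allowed.
Round 4 fires rule 5, giving elevated.
Closure: {audit_required, break_glass, can_delete, can_invite, can_read, can_write, device_trusted, elevated, export_allowed, ip_allowlisted, owner, quota_ok, role_viewer, sso_linked, token_valid} — 15 facts.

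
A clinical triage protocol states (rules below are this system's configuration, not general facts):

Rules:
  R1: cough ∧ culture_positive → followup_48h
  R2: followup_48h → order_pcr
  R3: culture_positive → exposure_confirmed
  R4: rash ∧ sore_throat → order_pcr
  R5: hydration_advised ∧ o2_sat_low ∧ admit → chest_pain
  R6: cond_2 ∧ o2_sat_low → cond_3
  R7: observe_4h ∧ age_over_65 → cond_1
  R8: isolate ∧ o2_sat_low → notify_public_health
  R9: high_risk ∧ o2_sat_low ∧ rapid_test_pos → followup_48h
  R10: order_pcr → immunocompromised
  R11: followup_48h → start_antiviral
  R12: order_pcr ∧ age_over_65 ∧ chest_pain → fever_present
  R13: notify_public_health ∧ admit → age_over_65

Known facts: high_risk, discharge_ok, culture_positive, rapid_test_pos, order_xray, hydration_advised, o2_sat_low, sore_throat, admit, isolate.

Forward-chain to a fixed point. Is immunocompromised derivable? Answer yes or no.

yes

Round 1 fires R3, R5, R8, R9, giving exposure_confirmed, chest_pain, notify_public_health, followup_48h.
Round 2 fires R2, R11, R13, giving order_pcr, start_antiviral, age_over_65.
Round 3 fires R10, R12, giving immunocompromised, fever_present.
immunocompromised appears in round 3, so it is derivable.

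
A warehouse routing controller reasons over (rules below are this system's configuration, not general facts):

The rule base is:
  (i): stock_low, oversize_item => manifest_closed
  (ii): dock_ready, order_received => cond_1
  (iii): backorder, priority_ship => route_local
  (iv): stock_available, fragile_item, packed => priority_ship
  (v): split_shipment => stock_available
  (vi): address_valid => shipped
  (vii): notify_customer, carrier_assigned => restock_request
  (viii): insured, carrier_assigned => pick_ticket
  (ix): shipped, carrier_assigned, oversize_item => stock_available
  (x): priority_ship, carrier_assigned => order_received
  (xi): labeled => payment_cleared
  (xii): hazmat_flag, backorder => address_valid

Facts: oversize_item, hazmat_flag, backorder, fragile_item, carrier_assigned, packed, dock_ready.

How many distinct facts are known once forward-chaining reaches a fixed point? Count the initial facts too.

14

Round 1: (xii) [hazmat_flag, backorder => address_valid]. New: address_valid.
Round 2: (vi) [address_valid => shipped]. New: shipped.
Round 3: (ix) [shipped, carrier_assigned, oversize_item => stock_available]. New: stock_available.
Round 4: (iv) [stock_available, fragile_item, packed => priority_ship]. New: priority_ship.
Round 5: (iii) [backorder, priority_ship => route_local]; (x) [priority_ship, carrier_assigned => order_received]. New: route_local, order_received.
Round 6: (ii) [dock_ready, order_received => cond_1]. New: cond_1.
Closure: {address_valid, backorder, carrier_assigned, cond_1, dock_ready, fragile_item, hazmat_flag, order_received, oversize_item, packed, priority_ship, route_local, shipped, stock_available} — 14 facts.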